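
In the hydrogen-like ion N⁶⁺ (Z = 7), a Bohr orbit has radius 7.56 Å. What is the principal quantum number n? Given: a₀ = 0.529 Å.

10

r_n = n²a₀/Z ⇒ n² = rZ/a₀ = 7.56 × 7 / 0.529 ≈ 100.04
n = 10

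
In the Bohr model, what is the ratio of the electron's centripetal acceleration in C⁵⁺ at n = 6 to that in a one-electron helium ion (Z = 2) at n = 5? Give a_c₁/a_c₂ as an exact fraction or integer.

a_c ∝ Z^3 · n^-4
a_c₁/a_c₂ = (6/2)^3 · (6/5)^-4 = 625/48

625/48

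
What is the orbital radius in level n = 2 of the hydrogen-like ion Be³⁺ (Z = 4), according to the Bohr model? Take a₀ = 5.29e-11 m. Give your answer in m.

5.29e-11 m

r_n = n²a₀/Z = 2² × 5.29e-11 / 4
    = 4 × 5.29e-11 / 4 = 5.29e-11 m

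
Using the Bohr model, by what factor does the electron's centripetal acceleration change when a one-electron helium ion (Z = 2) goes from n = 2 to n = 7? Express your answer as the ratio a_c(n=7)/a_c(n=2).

16/2401

a_c ∝ Z^3 · n^-4; with Z fixed, a_c ∝ n^-4.
a_c(n=7)/a_c(n=2) = (7/2)^-4 = 16/2401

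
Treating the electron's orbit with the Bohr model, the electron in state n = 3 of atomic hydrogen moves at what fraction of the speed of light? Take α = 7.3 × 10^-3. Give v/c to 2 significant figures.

0.0024

v_n = Zαc/n, so v/c = Zα/n = 1 × 0.0073 / 3 = 0.0024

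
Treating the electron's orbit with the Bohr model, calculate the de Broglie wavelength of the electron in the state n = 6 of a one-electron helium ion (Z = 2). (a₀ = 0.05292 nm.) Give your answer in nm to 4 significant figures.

0.9975 nm

The Bohr quantisation condition is nλ = 2πr_n.
r_n = n²a₀/Z = 0.9526 nm
λ = 2πr_n/n = 2π·0.9526/6 = 0.9975 nm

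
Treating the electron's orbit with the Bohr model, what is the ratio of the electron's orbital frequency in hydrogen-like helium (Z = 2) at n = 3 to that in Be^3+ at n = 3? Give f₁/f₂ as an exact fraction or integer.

f ∝ Z^2 · n^-3
f₁/f₂ = (2/4)^2 · (3/3)^-3 = 1/4

1/4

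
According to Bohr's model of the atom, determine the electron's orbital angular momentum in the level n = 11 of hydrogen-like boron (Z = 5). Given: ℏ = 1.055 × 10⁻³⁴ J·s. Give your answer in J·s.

L_n = nℏ = 11 × 1.055 × 10⁻³⁴ = 1.160 × 10⁻³³ J·s

1.160 × 10⁻³³ J·s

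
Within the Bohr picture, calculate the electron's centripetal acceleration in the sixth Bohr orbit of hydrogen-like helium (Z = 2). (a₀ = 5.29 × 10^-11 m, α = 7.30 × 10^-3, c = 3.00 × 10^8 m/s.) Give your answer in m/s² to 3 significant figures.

5.60 × 10^20 m/s²

r = n²a₀/Z = 9.52 × 10^-10 m, v = Zαc/n = 7.30 × 10^5 m/s
a = v²/r = (7.30 × 10^5)² / 9.52 × 10^-10 = 5.60 × 10^20 m/s²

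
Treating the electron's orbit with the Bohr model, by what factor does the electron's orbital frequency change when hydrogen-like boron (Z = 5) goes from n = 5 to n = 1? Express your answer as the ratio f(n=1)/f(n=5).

f ∝ Z^2 · n^-3; with Z fixed, f ∝ n^-3.
f(n=1)/f(n=5) = (1/5)^-3 = 125

125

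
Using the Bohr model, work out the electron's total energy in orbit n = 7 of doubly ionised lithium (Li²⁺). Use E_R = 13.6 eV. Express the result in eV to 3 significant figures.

E_n = −E_R·Z²/n² = −13.6 × 3²/7² = -2.50 eV

-2.50 eV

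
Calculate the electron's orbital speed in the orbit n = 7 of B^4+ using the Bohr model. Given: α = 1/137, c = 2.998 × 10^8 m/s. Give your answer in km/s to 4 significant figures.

v_n = Zαc/n = 5 × 0.007299 × 2.998 × 10^8 / 7
    = 1563 km/s

1563 km/s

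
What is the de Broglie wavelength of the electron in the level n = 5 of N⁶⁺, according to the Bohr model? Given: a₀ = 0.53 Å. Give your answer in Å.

The Bohr quantisation condition is nλ = 2πr_n.
r_n = n²a₀/Z = 1.9 Å
λ = 2πr_n/n = 2π·1.9/5 = 2.4 Å

2.4 Å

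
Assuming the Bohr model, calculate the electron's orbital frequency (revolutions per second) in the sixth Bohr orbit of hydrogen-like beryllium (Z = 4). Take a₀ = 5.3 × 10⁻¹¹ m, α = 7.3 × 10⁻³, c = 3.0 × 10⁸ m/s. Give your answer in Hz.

r = n²a₀/Z = 4.8 × 10⁻¹⁰ m, v = Zαc/n = 1.5 × 10⁶ m/s
f = v/(2πr) = 4.9 × 10¹⁴ Hz

4.9 × 10¹⁴ Hz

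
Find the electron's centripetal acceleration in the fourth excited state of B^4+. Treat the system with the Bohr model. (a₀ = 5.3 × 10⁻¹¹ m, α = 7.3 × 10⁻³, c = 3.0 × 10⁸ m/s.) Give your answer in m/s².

r = n²a₀/Z = 2.6 × 10⁻¹⁰ m, v = Zαc/n = 2.2 × 10⁶ m/s
a = v²/r = (2.2 × 10⁶)² / 2.6 × 10⁻¹⁰ = 1.8 × 10²² m/s²

1.8 × 10²² m/s²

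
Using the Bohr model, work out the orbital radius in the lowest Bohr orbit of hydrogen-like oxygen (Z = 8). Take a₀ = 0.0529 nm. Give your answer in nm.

0.00661 nm

r_n = n²a₀/Z = 1² × 0.0529 / 8
    = 1 × 0.0529 / 8 = 0.00661 nm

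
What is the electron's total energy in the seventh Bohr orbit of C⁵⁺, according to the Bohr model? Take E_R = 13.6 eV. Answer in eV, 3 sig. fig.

E_n = −E_R·Z²/n² = −13.6 × 6²/7² = -9.99 eV

-9.99 eV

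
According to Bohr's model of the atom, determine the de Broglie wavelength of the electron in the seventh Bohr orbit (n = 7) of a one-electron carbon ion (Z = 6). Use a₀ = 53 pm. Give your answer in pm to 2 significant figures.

390 pm

The Bohr quantisation condition is nλ = 2πr_n.
r_n = n²a₀/Z = 430 pm
λ = 2πr_n/n = 2π·430/7 = 390 pm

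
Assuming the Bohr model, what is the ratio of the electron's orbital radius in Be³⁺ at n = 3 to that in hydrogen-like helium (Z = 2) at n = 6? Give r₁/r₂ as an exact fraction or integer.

1/8

r ∝ Z^-1 · n^2
r₁/r₂ = (4/2)^-1 · (3/6)^2 = 1/8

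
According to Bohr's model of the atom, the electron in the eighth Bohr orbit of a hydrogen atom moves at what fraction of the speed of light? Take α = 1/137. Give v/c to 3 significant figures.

v_n = Zαc/n, so v/c = Zα/n = 1 × 0.00730 / 8 = 0.000912

0.000912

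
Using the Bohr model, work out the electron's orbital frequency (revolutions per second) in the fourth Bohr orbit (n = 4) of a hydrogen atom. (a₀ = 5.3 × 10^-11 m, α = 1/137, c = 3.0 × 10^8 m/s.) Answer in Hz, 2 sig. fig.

r = n²a₀/Z = 8.5 × 10^-10 m, v = Zαc/n = 5.5 × 10^5 m/s
f = v/(2πr) = 1.0 × 10^14 Hz

1.0 × 10^14 Hz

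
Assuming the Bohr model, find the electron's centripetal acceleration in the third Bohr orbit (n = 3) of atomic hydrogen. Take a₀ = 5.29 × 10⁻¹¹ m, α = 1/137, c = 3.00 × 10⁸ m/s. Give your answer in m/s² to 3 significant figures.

1.12 × 10²¹ m/s²

r = n²a₀/Z = 4.76 × 10⁻¹⁰ m, v = Zαc/n = 7.30 × 10⁵ m/s
a = v²/r = (7.30 × 10⁵)² / 4.76 × 10⁻¹⁰ = 1.12 × 10²¹ m/s²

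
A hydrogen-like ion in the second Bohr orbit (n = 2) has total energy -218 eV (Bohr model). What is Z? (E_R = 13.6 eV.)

E_n = −E_R Z²/n² ⇒ Z² = −E_n n²/E_R = 218 × 2² / 13.6 ≈ 64.12
Z = 8

8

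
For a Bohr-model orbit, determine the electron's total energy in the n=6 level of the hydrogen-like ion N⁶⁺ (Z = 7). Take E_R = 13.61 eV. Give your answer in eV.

E_n = −E_R·Z²/n² = −13.61 × 7²/6² = -18.52 eV

-18.52 eV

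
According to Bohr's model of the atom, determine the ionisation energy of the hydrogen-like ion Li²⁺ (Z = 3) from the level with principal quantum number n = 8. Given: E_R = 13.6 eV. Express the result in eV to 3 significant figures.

1.91 eV

E_n = −E_R·Z²/n² = −13.6 × 3²/8² eV = -1.91 eV
Ionisation energy = −E_n = 1.91 eV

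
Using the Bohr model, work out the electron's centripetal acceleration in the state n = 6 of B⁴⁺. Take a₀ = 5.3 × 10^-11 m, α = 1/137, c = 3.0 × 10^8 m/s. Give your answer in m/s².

8.7 × 10^21 m/s²

r = n²a₀/Z = 3.8 × 10^-10 m, v = Zαc/n = 1.8 × 10^6 m/s
a = v²/r = (1.8 × 10^6)² / 3.8 × 10^-10 = 8.7 × 10^21 m/s²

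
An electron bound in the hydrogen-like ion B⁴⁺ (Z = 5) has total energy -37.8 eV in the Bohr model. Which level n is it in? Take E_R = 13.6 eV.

E_n = −E_R Z²/n² ⇒ n² = E_R Z²/(−E_n) = 13.6 × 5² / 37.8 ≈ 8.99
n = 3

3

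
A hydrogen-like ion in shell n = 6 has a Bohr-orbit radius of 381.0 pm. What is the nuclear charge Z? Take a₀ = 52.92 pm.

r_n = n²a₀/Z ⇒ Z = n²a₀/r = 6² × 52.92 / 381.0 ≈ 5.00
Z = 5

5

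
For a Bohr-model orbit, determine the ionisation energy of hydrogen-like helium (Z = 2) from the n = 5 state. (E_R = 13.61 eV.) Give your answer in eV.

2.178 eV

E_n = −E_R·Z²/n² = −13.61 × 2²/5² eV = -2.178 eV
Ionisation energy = −E_n = 2.178 eV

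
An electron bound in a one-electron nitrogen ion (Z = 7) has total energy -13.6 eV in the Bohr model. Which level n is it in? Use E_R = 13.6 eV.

7

E_n = −E_R Z²/n² ⇒ n² = E_R Z²/(−E_n) = 13.6 × 7² / 13.6 ≈ 49.00
n = 7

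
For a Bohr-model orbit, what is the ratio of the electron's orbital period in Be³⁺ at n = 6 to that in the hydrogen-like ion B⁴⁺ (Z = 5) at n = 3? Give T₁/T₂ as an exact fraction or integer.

25/2

T ∝ Z^-2 · n^3
T₁/T₂ = (4/5)^-2 · (6/3)^3 = 25/2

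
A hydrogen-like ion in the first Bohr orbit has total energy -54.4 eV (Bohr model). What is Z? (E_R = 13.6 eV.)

E_n = −E_R Z²/n² ⇒ Z² = −E_n n²/E_R = 54.4 × 1² / 13.6 ≈ 4.00
Z = 2

2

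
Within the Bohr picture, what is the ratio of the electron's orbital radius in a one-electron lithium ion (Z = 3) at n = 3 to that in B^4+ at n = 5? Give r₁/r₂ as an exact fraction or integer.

3/5

r ∝ Z^-1 · n^2
r₁/r₂ = (3/5)^-1 · (3/5)^2 = 3/5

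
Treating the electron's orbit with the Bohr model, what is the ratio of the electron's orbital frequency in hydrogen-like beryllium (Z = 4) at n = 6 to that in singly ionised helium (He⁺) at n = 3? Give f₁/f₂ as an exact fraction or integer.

1/2

f ∝ Z^2 · n^-3
f₁/f₂ = (4/2)^2 · (6/3)^-3 = 1/2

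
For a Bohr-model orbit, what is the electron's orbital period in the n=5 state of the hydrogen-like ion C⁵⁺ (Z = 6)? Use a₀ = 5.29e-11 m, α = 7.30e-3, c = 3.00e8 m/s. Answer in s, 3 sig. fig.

5.27e-16 s

r = n²a₀/Z = 5²·5.29e-11/6 = 2.20e-10 m
v = Zαc/n = 6·0.00730·3.00e8/5 = 2.63e6 m/s
T = 2πr/v = 5.27e-16 s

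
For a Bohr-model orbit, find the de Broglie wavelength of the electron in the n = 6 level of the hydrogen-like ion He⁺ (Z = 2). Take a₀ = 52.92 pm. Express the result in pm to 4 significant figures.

997.5 pm

The Bohr quantisation condition is nλ = 2πr_n.
r_n = n²a₀/Z = 952.6 pm
λ = 2πr_n/n = 2π·952.6/6 = 997.5 pm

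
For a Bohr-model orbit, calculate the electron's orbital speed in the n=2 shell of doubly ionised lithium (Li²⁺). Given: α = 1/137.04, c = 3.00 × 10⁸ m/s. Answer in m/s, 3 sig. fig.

3.28 × 10⁶ m/s

v_n = Zαc/n = 3 × 0.00730 × 3.00 × 10⁸ / 2
    = 3.28 × 10⁶ m/s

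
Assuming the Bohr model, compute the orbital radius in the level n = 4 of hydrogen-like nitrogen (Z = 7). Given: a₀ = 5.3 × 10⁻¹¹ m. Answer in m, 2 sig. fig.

1.2 × 10⁻¹⁰ m

r_n = n²a₀/Z = 4² × 5.3 × 10⁻¹¹ / 7
    = 16 × 5.3 × 10⁻¹¹ / 7 = 1.2 × 10⁻¹⁰ m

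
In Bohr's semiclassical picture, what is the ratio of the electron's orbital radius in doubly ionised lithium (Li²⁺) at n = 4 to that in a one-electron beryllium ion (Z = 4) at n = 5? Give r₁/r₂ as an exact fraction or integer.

r ∝ Z^-1 · n^2
r₁/r₂ = (3/4)^-1 · (4/5)^2 = 64/75

64/75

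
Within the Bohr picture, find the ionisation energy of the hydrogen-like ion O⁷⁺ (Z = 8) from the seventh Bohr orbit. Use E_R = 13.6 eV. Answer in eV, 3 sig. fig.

E_n = −E_R·Z²/n² = −13.6 × 8²/7² eV = -17.8 eV
Ionisation energy = −E_n = 17.8 eV

17.8 eV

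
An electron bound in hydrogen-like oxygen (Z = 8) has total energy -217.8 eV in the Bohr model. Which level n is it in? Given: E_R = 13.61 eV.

2

E_n = −E_R Z²/n² ⇒ n² = E_R Z²/(−E_n) = 13.61 × 8² / 217.8 ≈ 4.00
n = 2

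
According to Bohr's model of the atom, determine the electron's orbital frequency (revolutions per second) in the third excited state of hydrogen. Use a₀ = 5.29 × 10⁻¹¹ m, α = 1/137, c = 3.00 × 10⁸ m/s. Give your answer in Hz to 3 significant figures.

1.03 × 10¹⁴ Hz

r = n²a₀/Z = 8.46 × 10⁻¹⁰ m, v = Zαc/n = 5.47 × 10⁵ m/s
f = v/(2πr) = 1.03 × 10¹⁴ Hz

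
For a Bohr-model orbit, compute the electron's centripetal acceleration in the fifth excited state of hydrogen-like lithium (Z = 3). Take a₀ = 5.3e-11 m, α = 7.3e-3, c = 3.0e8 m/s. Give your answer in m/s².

r = n²a₀/Z = 6.4e-10 m, v = Zαc/n = 1.1e6 m/s
a = v²/r = (1.1e6)² / 6.4e-10 = 1.9e21 m/s²

1.9e21 m/s²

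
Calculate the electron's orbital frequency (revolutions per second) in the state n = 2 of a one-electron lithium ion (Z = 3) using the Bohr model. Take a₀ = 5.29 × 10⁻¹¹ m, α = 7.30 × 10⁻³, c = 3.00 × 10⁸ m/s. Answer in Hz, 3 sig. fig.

r = n²a₀/Z = 7.05 × 10⁻¹¹ m, v = Zαc/n = 3.29 × 10⁶ m/s
f = v/(2πr) = 7.41 × 10¹⁵ Hz

7.41 × 10¹⁵ Hz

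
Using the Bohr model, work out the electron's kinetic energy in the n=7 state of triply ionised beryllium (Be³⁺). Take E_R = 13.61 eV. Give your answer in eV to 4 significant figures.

For a Coulomb orbit the virial theorem gives K = −E_n.
E_n = −E_R·Z²/n², so K = E_R·Z²/n² = 13.61 × 4²/7² = 4.444 eV

4.444 eV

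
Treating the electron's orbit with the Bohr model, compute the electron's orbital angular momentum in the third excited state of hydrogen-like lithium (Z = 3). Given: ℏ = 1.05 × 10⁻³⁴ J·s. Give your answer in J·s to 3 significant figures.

4.20 × 10⁻³⁴ J·s

L_n = nℏ = 4 × 1.05 × 10⁻³⁴ = 4.20 × 10⁻³⁴ J·s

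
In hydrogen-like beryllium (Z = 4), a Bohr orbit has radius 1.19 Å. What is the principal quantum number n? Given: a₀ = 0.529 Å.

r_n = n²a₀/Z ⇒ n² = rZ/a₀ = 1.19 × 4 / 0.529 ≈ 9.00
n = 3

3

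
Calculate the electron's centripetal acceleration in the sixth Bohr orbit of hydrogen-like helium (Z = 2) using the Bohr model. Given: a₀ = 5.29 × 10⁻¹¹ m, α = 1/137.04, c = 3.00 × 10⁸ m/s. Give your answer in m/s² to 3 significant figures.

5.59 × 10²⁰ m/s²

r = n²a₀/Z = 9.52 × 10⁻¹⁰ m, v = Zαc/n = 7.30 × 10⁵ m/s
a = v²/r = (7.30 × 10⁵)² / 9.52 × 10⁻¹⁰ = 5.59 × 10²⁰ m/s²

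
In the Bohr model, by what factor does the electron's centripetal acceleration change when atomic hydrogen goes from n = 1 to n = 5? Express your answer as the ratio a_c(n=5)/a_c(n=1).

a_c ∝ Z^3 · n^-4; with Z fixed, a_c ∝ n^-4.
a_c(n=5)/a_c(n=1) = (5/1)^-4 = 1/625

1/625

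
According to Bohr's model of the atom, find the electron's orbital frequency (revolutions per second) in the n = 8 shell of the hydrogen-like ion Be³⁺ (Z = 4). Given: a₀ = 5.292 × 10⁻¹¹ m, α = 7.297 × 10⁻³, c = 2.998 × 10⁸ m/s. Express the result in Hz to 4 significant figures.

r = n²a₀/Z = 8.467 × 10⁻¹⁰ m, v = Zαc/n = 1.094 × 10⁶ m/s
f = v/(2πr) = 2.056 × 10¹⁴ Hz

2.056 × 10¹⁴ Hz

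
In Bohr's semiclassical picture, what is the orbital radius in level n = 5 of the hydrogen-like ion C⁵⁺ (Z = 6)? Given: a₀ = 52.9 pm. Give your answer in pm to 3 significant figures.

r_n = n²a₀/Z = 5² × 52.9 / 6
    = 25 × 52.9 / 6 = 220 pm

220 pm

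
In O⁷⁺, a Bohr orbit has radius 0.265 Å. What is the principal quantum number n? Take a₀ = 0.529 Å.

r_n = n²a₀/Z ⇒ n² = rZ/a₀ = 0.265 × 8 / 0.529 ≈ 4.01
n = 2

2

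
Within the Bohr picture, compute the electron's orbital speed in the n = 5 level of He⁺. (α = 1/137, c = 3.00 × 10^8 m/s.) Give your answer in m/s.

v_n = Zαc/n = 2 × 0.00730 × 3.00 × 10^8 / 5
    = 8.76 × 10^5 m/s

8.76 × 10^5 m/s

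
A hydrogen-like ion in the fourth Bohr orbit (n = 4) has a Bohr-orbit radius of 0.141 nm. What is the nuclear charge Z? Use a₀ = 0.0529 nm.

6

r_n = n²a₀/Z ⇒ Z = n²a₀/r = 4² × 0.0529 / 0.141 ≈ 6.00
Z = 6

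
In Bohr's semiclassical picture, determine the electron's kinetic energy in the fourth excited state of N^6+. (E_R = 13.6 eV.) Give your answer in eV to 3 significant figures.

For a Coulomb orbit the virial theorem gives K = −E_n.
E_n = −E_R·Z²/n², so K = E_R·Z²/n² = 13.6 × 7²/5² = 26.7 eV

26.7 eV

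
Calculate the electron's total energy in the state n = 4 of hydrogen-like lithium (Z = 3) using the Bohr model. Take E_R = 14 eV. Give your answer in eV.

-7.9 eV

E_n = −E_R·Z²/n² = −14 × 3²/4² = -7.9 eV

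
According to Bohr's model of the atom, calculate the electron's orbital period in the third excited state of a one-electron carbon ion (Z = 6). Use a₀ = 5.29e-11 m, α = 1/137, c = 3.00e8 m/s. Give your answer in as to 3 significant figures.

270 as

r = n²a₀/Z = 4²·5.29e-11/6 = 1.41e-10 m
v = Zαc/n = 6·0.00730·3.00e8/4 = 3.28e6 m/s
T = 2πr/v = 2.70e-16 s = 270 as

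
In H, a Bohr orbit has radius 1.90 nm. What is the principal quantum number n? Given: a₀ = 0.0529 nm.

6

r_n = n²a₀/Z ⇒ n² = rZ/a₀ = 1.90 × 1 / 0.0529 ≈ 35.92
n = 6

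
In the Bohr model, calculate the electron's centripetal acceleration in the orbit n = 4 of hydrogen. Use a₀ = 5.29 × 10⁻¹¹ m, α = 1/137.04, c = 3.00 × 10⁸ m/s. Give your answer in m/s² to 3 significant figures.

3.54 × 10²⁰ m/s²

r = n²a₀/Z = 8.46 × 10⁻¹⁰ m, v = Zαc/n = 5.47 × 10⁵ m/s
a = v²/r = (5.47 × 10⁵)² / 8.46 × 10⁻¹⁰ = 3.54 × 10²⁰ m/s²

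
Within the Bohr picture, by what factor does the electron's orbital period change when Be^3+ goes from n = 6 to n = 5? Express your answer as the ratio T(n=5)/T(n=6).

125/216

T ∝ Z^-2 · n^3; with Z fixed, T ∝ n^3.
T(n=5)/T(n=6) = (5/6)^3 = 125/216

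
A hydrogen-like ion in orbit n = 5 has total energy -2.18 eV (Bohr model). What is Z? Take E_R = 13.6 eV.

2

E_n = −E_R Z²/n² ⇒ Z² = −E_n n²/E_R = 2.18 × 5² / 13.6 ≈ 4.01
Z = 2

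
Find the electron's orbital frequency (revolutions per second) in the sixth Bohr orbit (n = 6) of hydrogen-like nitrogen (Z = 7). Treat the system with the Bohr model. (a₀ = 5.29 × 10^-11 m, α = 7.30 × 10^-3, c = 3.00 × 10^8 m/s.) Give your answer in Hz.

1.49 × 10^15 Hz

r = n²a₀/Z = 2.72 × 10^-10 m, v = Zαc/n = 2.56 × 10^6 m/s
f = v/(2πr) = 1.49 × 10^15 Hz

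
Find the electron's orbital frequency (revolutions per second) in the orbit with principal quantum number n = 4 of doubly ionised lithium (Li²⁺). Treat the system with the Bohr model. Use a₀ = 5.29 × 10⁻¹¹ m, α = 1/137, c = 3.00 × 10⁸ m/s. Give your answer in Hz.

r = n²a₀/Z = 2.82 × 10⁻¹⁰ m, v = Zαc/n = 1.64 × 10⁶ m/s
f = v/(2πr) = 9.26 × 10¹⁴ Hz

9.26 × 10¹⁴ Hz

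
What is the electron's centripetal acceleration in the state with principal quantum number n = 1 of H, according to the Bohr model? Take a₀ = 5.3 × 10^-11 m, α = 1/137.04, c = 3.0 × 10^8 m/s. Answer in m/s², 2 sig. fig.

r = n²a₀/Z = 5.3 × 10^-11 m, v = Zαc/n = 2.2 × 10^6 m/s
a = v²/r = (2.2 × 10^6)² / 5.3 × 10^-11 = 9.0 × 10^22 m/s²

9.0 × 10^22 m/s²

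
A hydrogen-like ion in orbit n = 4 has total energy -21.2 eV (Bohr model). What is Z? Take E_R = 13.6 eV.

E_n = −E_R Z²/n² ⇒ Z² = −E_n n²/E_R = 21.2 × 4² / 13.6 ≈ 24.94
Z = 5

5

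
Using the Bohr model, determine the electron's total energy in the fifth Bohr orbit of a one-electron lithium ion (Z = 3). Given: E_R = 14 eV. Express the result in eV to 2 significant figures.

E_n = −E_R·Z²/n² = −14 × 3²/5² = -5.0 eV

-5.0 eV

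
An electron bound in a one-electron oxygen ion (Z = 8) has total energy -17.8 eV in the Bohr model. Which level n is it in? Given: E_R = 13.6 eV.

7

E_n = −E_R Z²/n² ⇒ n² = E_R Z²/(−E_n) = 13.6 × 8² / 17.8 ≈ 48.90
n = 7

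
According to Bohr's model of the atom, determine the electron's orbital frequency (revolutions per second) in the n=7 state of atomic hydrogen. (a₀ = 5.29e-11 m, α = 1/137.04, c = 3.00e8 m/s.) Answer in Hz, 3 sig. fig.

r = n²a₀/Z = 2.59e-9 m, v = Zαc/n = 3.13e5 m/s
f = v/(2πr) = 1.92e13 Hz

1.92e13 Hz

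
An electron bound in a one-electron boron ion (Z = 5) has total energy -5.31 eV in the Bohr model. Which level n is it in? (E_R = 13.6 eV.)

E_n = −E_R Z²/n² ⇒ n² = E_R Z²/(−E_n) = 13.6 × 5² / 5.31 ≈ 64.03
n = 8

8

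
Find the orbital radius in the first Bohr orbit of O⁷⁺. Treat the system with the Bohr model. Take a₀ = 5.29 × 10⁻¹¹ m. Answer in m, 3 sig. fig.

r_n = n²a₀/Z = 1² × 5.29 × 10⁻¹¹ / 8
    = 1 × 5.29 × 10⁻¹¹ / 8 = 6.61 × 10⁻¹² m

6.61 × 10⁻¹² m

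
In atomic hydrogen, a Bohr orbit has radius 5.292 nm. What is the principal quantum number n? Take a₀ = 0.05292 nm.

r_n = n²a₀/Z ⇒ n² = rZ/a₀ = 5.292 × 1 / 0.05292 ≈ 100.00
n = 10

10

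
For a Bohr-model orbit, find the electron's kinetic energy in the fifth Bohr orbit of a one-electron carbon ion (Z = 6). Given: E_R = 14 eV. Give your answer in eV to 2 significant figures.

20 eV

For a Coulomb orbit the virial theorem gives K = −E_n.
E_n = −E_R·Z²/n², so K = E_R·Z²/n² = 14 × 6²/5² = 20 eV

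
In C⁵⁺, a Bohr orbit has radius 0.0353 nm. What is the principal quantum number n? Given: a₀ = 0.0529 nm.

r_n = n²a₀/Z ⇒ n² = rZ/a₀ = 0.0353 × 6 / 0.0529 ≈ 4.00
n = 2

2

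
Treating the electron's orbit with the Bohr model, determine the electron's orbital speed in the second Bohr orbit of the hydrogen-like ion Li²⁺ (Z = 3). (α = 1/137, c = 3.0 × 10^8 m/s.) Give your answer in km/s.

v_n = Zαc/n = 3 × 0.0073 × 3.0 × 10^8 / 2
    = 3300 km/s

3300 km/s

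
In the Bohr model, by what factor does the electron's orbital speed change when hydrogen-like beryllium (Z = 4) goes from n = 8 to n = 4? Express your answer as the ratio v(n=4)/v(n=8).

2

v ∝ Z^1 · n^-1; with Z fixed, v ∝ n^-1.
v(n=4)/v(n=8) = (4/8)^-1 = 2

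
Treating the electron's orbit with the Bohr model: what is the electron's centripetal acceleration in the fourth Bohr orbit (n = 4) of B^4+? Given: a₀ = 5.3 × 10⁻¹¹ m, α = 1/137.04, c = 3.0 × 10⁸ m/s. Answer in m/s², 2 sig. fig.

4.4 × 10²² m/s²

r = n²a₀/Z = 1.7 × 10⁻¹⁰ m, v = Zαc/n = 2.7 × 10⁶ m/s
a = v²/r = (2.7 × 10⁶)² / 1.7 × 10⁻¹⁰ = 4.4 × 10²² m/s²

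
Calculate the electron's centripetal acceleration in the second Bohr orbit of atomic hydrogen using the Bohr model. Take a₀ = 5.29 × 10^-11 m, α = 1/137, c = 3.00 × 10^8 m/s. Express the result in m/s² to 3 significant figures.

5.67 × 10^21 m/s²

r = n²a₀/Z = 2.12 × 10^-10 m, v = Zαc/n = 1.09 × 10^6 m/s
a = v²/r = (1.09 × 10^6)² / 2.12 × 10^-10 = 5.67 × 10^21 m/s²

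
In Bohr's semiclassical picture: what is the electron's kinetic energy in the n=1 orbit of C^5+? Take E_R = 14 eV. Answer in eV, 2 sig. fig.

500 eV

For a Coulomb orbit the virial theorem gives K = −E_n.
E_n = −E_R·Z²/n², so K = E_R·Z²/n² = 14 × 6²/1² = 500 eV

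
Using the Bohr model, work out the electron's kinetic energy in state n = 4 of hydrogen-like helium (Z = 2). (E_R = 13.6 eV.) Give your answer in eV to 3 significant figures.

3.40 eV

For a Coulomb orbit the virial theorem gives K = −E_n.
E_n = −E_R·Z²/n², so K = E_R·Z²/n² = 13.6 × 2²/4² = 3.40 eV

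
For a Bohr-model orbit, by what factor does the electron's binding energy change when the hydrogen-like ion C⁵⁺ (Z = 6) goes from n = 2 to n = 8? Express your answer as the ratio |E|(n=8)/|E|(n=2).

|E| ∝ Z^2 · n^-2; with Z fixed, |E| ∝ n^-2.
|E|(n=8)/|E|(n=2) = (8/2)^-2 = 1/16

1/16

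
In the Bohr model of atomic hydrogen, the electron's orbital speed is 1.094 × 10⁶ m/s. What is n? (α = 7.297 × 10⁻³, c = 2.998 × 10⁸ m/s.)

2

v_n = Zαc/n ⇒ n = Zαc/v = 1 × 0.007297 × 2.998 × 10⁸ / 1.094 × 10⁶ ≈ 2.00
n = 2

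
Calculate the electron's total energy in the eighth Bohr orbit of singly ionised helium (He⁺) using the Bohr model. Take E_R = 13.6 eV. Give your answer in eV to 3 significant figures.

E_n = −E_R·Z²/n² = −13.6 × 2²/8² = -0.850 eV

-0.850 eV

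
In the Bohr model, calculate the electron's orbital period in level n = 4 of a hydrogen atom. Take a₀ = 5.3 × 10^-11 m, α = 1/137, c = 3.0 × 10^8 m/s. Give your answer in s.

r = n²a₀/Z = 4²·5.3 × 10^-11/1 = 8.5 × 10^-10 m
v = Zαc/n = 1·0.0073·3.0 × 10^8/4 = 5.5 × 10^5 m/s
T = 2πr/v = 9.7 × 10^-15 s

9.7 × 10^-15 s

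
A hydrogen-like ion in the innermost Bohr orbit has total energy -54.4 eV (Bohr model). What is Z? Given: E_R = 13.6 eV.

E_n = −E_R Z²/n² ⇒ Z² = −E_n n²/E_R = 54.4 × 1² / 13.6 ≈ 4.00
Z = 2

2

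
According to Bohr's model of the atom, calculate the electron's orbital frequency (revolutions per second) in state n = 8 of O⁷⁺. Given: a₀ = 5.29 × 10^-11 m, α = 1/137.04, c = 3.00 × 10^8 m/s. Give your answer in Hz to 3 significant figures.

r = n²a₀/Z = 4.23 × 10^-10 m, v = Zαc/n = 2.19 × 10^6 m/s
f = v/(2πr) = 8.23 × 10^14 Hz

8.23 × 10^14 Hz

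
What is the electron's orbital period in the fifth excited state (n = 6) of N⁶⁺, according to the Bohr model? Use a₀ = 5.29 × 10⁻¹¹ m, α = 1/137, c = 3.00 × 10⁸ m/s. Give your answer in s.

r = n²a₀/Z = 6²·5.29 × 10⁻¹¹/7 = 2.72 × 10⁻¹⁰ m
v = Zαc/n = 7·0.00730·3.00 × 10⁸/6 = 2.55 × 10⁶ m/s
T = 2πr/v = 6.69 × 10⁻¹⁶ s

6.69 × 10⁻¹⁶ s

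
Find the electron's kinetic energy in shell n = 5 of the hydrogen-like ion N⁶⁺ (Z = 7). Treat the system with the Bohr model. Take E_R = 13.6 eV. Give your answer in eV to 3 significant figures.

26.7 eV

For a Coulomb orbit the virial theorem gives K = −E_n.
E_n = −E_R·Z²/n², so K = E_R·Z²/n² = 13.6 × 7²/5² = 26.7 eV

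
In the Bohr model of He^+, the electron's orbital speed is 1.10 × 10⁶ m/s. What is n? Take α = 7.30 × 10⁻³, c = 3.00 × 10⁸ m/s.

v_n = Zαc/n ⇒ n = Zαc/v = 2 × 0.00730 × 3.00 × 10⁸ / 1.10 × 10⁶ ≈ 3.98
n = 4

4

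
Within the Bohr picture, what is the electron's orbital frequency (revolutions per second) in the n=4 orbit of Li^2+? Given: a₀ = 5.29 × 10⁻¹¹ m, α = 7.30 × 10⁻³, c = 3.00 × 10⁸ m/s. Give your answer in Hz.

r = n²a₀/Z = 2.82 × 10⁻¹⁰ m, v = Zαc/n = 1.64 × 10⁶ m/s
f = v/(2πr) = 9.27 × 10¹⁴ Hz

9.27 × 10¹⁴ Hz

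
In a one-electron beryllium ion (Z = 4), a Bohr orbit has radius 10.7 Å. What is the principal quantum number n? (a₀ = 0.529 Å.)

9

r_n = n²a₀/Z ⇒ n² = rZ/a₀ = 10.7 × 4 / 0.529 ≈ 80.91
n = 9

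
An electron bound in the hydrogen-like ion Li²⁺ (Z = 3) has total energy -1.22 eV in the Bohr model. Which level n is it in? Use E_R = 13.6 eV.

10

E_n = −E_R Z²/n² ⇒ n² = E_R Z²/(−E_n) = 13.6 × 3² / 1.22 ≈ 100.33
n = 10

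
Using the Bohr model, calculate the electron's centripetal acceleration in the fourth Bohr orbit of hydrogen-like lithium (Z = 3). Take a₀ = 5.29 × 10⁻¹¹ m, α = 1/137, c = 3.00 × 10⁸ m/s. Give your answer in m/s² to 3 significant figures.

r = n²a₀/Z = 2.82 × 10⁻¹⁰ m, v = Zαc/n = 1.64 × 10⁶ m/s
a = v²/r = (1.64 × 10⁶)² / 2.82 × 10⁻¹⁰ = 9.56 × 10²¹ m/s²

9.56 × 10²¹ m/s²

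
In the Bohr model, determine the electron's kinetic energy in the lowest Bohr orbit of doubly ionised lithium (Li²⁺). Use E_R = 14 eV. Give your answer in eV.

130 eV

For a Coulomb orbit the virial theorem gives K = −E_n.
E_n = −E_R·Z²/n², so K = E_R·Z²/n² = 14 × 3²/1² = 130 eV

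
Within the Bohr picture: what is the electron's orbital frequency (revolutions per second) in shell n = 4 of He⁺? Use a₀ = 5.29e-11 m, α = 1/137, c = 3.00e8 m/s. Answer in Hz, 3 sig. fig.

r = n²a₀/Z = 4.23e-10 m, v = Zαc/n = 1.09e6 m/s
f = v/(2πr) = 4.12e14 Hz

4.12e14 Hz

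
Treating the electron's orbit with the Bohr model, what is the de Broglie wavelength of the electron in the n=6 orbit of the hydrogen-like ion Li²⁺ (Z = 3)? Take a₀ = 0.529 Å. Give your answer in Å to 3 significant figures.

6.65 Å

The Bohr quantisation condition is nλ = 2πr_n.
r_n = n²a₀/Z = 6.35 Å
λ = 2πr_n/n = 2π·6.35/6 = 6.65 Å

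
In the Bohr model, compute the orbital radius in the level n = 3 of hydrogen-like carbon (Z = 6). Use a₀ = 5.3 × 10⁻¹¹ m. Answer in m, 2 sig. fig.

8.0 × 10⁻¹¹ m

r_n = n²a₀/Z = 3² × 5.3 × 10⁻¹¹ / 6
    = 9 × 5.3 × 10⁻¹¹ / 6 = 8.0 × 10⁻¹¹ m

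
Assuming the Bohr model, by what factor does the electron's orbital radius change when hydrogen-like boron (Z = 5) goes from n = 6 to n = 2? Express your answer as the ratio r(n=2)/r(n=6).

r ∝ Z^-1 · n^2; with Z fixed, r ∝ n^2.
r(n=2)/r(n=6) = (2/6)^2 = 1/9

1/9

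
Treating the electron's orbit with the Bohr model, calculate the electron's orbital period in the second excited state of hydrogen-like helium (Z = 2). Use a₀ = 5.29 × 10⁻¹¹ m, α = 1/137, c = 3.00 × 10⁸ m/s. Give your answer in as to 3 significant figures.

1020 as

r = n²a₀/Z = 3²·5.29 × 10⁻¹¹/2 = 2.38 × 10⁻¹⁰ m
v = Zαc/n = 2·0.00730·3.00 × 10⁸/3 = 1.46 × 10⁶ m/s
T = 2πr/v = 1.02 × 10⁻¹⁵ s = 1020 as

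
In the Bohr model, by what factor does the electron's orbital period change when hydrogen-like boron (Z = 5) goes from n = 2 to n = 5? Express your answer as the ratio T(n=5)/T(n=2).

125/8

T ∝ Z^-2 · n^3; with Z fixed, T ∝ n^3.
T(n=5)/T(n=2) = (5/2)^3 = 125/8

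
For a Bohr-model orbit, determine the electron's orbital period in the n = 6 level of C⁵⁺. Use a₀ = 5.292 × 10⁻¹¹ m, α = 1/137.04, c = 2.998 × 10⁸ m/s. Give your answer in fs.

r = n²a₀/Z = 6²·5.292 × 10⁻¹¹/6 = 3.175 × 10⁻¹⁰ m
v = Zαc/n = 6·0.007297·2.998 × 10⁸/6 = 2.188 × 10⁶ m/s
T = 2πr/v = 9.119 × 10⁻¹⁶ s = 0.9119 fs

0.9119 fs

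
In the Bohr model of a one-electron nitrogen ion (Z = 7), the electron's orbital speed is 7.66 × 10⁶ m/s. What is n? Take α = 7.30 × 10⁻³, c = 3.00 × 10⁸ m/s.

v_n = Zαc/n ⇒ n = Zαc/v = 7 × 0.00730 × 3.00 × 10⁸ / 7.66 × 10⁶ ≈ 2.00
n = 2

2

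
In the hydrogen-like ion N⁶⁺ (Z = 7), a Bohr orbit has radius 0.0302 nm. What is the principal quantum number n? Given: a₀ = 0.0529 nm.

2

r_n = n²a₀/Z ⇒ n² = rZ/a₀ = 0.0302 × 7 / 0.0529 ≈ 4.00
n = 2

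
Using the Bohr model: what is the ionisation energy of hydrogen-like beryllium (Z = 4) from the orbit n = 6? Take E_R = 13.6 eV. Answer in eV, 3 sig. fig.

6.04 eV

E_n = −E_R·Z²/n² = −13.6 × 4²/6² eV = -6.04 eV
Ionisation energy = −E_n = 6.04 eV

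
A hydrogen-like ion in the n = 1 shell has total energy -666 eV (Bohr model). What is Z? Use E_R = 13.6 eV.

7

E_n = −E_R Z²/n² ⇒ Z² = −E_n n²/E_R = 666 × 1² / 13.6 ≈ 48.97
Z = 7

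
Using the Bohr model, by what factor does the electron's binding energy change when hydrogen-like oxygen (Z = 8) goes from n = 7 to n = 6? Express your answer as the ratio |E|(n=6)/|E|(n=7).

|E| ∝ Z^2 · n^-2; with Z fixed, |E| ∝ n^-2.
|E|(n=6)/|E|(n=7) = (6/7)^-2 = 49/36

49/36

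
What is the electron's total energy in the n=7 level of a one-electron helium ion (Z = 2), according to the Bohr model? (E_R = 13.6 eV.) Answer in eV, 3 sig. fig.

E_n = −E_R·Z²/n² = −13.6 × 2²/7² = -1.11 eV

-1.11 eV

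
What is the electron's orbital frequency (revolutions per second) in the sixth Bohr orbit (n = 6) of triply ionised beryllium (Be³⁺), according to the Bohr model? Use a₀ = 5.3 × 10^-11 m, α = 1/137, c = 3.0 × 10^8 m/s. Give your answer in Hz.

r = n²a₀/Z = 4.8 × 10^-10 m, v = Zαc/n = 1.5 × 10^6 m/s
f = v/(2πr) = 4.9 × 10^14 Hz

4.9 × 10^14 Hz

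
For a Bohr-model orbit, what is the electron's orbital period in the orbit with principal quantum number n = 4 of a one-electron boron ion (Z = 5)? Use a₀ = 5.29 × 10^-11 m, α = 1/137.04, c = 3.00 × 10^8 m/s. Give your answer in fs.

r = n²a₀/Z = 4²·5.29 × 10^-11/5 = 1.69 × 10^-10 m
v = Zαc/n = 5·0.00730·3.00 × 10^8/4 = 2.74 × 10^6 m/s
T = 2πr/v = 3.89 × 10^-16 s = 0.389 fs

0.389 fs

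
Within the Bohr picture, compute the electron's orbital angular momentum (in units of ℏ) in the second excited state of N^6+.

L_n = nℏ, so L/ℏ = n = 3.

3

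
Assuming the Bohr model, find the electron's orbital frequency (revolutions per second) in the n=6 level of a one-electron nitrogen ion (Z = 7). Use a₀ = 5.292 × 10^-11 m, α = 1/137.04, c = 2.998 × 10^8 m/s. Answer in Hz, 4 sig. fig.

r = n²a₀/Z = 2.722 × 10^-10 m, v = Zαc/n = 2.552 × 10^6 m/s
f = v/(2πr) = 1.493 × 10^15 Hz

1.493 × 10^15 Hz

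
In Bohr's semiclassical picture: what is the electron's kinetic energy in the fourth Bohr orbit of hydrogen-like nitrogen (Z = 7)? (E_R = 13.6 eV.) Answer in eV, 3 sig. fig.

For a Coulomb orbit the virial theorem gives K = −E_n.
E_n = −E_R·Z²/n², so K = E_R·Z²/n² = 13.6 × 7²/4² = 41.6 eV

41.6 eV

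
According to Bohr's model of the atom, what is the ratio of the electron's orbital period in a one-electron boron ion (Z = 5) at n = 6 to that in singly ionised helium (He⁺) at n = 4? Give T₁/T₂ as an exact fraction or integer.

T ∝ Z^-2 · n^3
T₁/T₂ = (5/2)^-2 · (6/4)^3 = 27/50

27/50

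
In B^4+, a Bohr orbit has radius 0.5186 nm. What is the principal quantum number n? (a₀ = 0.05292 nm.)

r_n = n²a₀/Z ⇒ n² = rZ/a₀ = 0.5186 × 5 / 0.05292 ≈ 49.00
n = 7

7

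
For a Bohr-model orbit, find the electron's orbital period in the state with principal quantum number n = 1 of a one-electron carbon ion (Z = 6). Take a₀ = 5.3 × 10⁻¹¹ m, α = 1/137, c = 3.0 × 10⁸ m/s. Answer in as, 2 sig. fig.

4.2 as

r = n²a₀/Z = 1²·5.3 × 10⁻¹¹/6 = 8.8 × 10⁻¹² m
v = Zαc/n = 6·0.0073·3.0 × 10⁸/1 = 1.3 × 10⁷ m/s
T = 2πr/v = 4.2 × 10⁻¹⁸ s = 4.2 as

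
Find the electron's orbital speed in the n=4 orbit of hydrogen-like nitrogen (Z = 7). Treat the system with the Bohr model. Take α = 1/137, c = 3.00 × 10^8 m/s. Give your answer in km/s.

v_n = Zαc/n = 7 × 0.00730 × 3.00 × 10^8 / 4
    = 3830 km/s

3830 km/s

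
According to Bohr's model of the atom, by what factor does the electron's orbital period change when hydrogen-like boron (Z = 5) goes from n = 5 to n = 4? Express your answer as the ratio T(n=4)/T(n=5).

64/125

T ∝ Z^-2 · n^3; with Z fixed, T ∝ n^3.
T(n=4)/T(n=5) = (4/5)^3 = 64/125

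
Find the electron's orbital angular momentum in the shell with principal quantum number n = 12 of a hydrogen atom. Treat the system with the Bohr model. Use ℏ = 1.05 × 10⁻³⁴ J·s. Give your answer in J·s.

1.26 × 10⁻³³ J·s

L_n = nℏ = 12 × 1.05 × 10⁻³⁴ = 1.26 × 10⁻³³ J·s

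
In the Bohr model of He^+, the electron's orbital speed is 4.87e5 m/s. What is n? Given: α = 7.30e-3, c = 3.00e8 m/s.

v_n = Zαc/n ⇒ n = Zαc/v = 2 × 0.00730 × 3.00e8 / 4.87e5 ≈ 8.99
n = 9

9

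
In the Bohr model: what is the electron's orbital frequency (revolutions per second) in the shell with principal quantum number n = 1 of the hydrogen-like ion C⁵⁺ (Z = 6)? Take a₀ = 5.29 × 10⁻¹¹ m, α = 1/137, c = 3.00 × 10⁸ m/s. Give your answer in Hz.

2.37 × 10¹⁷ Hz

r = n²a₀/Z = 8.82 × 10⁻¹² m, v = Zαc/n = 1.31 × 10⁷ m/s
f = v/(2πr) = 2.37 × 10¹⁷ Hz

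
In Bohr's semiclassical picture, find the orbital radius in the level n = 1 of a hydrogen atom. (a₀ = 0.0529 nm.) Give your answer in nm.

r_n = n²a₀/Z = 1² × 0.0529 / 1
    = 1 × 0.0529 / 1 = 0.0529 nm

0.0529 nm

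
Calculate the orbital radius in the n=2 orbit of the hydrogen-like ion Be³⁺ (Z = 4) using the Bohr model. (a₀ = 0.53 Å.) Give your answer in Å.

0.53 Å

r_n = n²a₀/Z = 2² × 0.53 / 4
    = 4 × 0.53 / 4 = 0.53 Å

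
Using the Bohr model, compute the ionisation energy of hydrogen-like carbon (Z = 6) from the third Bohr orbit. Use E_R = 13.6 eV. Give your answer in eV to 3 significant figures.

54.4 eV

E_n = −E_R·Z²/n² = −13.6 × 6²/3² eV = -54.4 eV
Ionisation energy = −E_n = 54.4 eV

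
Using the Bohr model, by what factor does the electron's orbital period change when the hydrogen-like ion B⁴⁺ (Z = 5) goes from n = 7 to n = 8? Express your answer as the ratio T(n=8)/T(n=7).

T ∝ Z^-2 · n^3; with Z fixed, T ∝ n^3.
T(n=8)/T(n=7) = (8/7)^3 = 512/343

512/343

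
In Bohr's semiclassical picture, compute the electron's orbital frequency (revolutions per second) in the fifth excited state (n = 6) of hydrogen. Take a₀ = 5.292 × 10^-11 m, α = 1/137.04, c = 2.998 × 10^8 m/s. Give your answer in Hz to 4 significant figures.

r = n²a₀/Z = 1.905 × 10^-9 m, v = Zαc/n = 3.646 × 10^5 m/s
f = v/(2πr) = 3.046 × 10^13 Hz

3.046 × 10^13 Hz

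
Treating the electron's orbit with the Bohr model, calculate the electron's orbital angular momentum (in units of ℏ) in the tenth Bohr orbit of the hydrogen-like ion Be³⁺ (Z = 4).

10

L_n = nℏ, so L/ℏ = n = 10.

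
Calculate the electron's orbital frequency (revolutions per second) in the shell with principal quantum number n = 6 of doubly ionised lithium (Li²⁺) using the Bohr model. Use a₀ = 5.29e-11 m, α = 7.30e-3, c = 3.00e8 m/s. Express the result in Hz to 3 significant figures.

r = n²a₀/Z = 6.35e-10 m, v = Zαc/n = 1.09e6 m/s
f = v/(2πr) = 2.75e14 Hz

2.75e14 Hz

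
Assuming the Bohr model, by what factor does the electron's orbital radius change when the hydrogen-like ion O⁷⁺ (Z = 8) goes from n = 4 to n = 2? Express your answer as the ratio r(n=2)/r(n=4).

r ∝ Z^-1 · n^2; with Z fixed, r ∝ n^2.
r(n=2)/r(n=4) = (2/4)^2 = 1/4

1/4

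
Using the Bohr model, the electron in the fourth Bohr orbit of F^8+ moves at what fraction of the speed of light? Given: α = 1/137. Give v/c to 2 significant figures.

0.016

v_n = Zαc/n, so v/c = Zα/n = 9 × 0.0073 / 4 = 0.016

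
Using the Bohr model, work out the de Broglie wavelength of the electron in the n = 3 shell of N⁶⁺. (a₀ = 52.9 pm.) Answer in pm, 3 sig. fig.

142 pm

The Bohr quantisation condition is nλ = 2πr_n.
r_n = n²a₀/Z = 68.0 pm
λ = 2πr_n/n = 2π·68.0/3 = 142 pm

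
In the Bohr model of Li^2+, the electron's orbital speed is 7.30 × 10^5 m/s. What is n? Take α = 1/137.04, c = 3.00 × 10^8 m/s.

9

v_n = Zαc/n ⇒ n = Zαc/v = 3 × 0.00730 × 3.00 × 10^8 / 7.30 × 10^5 ≈ 9.00
n = 9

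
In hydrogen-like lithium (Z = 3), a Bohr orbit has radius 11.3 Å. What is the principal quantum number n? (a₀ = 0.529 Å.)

8

r_n = n²a₀/Z ⇒ n² = rZ/a₀ = 11.3 × 3 / 0.529 ≈ 64.08
n = 8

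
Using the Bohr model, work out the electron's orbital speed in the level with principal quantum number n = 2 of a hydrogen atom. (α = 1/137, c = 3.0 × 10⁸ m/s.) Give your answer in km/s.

v_n = Zαc/n = 1 × 0.0073 × 3.0 × 10⁸ / 2
    = 1100 km/s

1100 km/s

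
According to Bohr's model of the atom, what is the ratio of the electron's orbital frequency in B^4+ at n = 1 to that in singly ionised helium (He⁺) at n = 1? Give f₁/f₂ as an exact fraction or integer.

25/4

f ∝ Z^2 · n^-3
f₁/f₂ = (5/2)^2 · (1/1)^-3 = 25/4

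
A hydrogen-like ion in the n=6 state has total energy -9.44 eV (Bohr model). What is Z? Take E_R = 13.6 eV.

E_n = −E_R Z²/n² ⇒ Z² = −E_n n²/E_R = 9.44 × 6² / 13.6 ≈ 24.99
Z = 5

5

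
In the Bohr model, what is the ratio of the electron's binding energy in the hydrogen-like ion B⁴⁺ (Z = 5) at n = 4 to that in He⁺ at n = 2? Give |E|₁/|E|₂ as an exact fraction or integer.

25/16

|E| ∝ Z^2 · n^-2
|E|₁/|E|₂ = (5/2)^2 · (4/2)^-2 = 25/16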